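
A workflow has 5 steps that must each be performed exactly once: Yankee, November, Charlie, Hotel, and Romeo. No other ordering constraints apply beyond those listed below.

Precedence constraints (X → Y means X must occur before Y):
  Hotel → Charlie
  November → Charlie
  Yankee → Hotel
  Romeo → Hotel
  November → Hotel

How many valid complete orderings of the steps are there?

3 steps have no prerequisites (Yankee, November, Romeo), so any of them could come first.
Enumerating by repeatedly choosing an available step (one whose prerequisites are all placed) gives 6 distinct complete orderings.

6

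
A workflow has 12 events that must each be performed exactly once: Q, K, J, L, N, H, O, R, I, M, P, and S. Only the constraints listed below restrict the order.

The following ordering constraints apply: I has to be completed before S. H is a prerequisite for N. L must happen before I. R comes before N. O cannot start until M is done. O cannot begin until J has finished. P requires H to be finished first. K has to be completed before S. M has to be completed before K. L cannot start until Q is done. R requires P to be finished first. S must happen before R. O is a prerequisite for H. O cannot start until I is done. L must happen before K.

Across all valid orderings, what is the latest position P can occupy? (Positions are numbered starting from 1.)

Following every chain forward from P, the events that must come later are N, R — 2 of them.
So at least 2 events follow P, putting P no later than position 10. That position is achievable by scheduling everything else first.

10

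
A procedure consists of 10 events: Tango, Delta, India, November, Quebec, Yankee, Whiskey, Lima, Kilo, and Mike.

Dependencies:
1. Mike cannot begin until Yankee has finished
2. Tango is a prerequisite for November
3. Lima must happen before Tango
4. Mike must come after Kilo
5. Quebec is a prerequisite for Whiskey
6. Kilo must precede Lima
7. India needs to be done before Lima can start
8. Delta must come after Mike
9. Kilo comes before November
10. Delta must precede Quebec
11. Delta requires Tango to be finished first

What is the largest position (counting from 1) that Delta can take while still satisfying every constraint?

Following every chain forward from Delta, the events that must come later are Quebec, Whiskey — 2 of them.
So at least 2 events follow Delta, putting Delta no later than position 8. That position is achievable by scheduling everything else first.

8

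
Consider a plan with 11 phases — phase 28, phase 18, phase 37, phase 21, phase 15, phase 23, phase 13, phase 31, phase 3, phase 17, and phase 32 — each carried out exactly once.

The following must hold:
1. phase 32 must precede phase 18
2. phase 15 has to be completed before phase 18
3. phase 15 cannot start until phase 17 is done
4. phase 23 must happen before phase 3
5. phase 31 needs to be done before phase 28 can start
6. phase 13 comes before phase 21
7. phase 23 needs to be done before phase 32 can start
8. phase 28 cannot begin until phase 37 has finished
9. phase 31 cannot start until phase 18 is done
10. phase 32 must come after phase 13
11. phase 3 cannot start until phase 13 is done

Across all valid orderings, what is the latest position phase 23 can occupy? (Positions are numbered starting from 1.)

Every phase that must follow phase 23 has to come after it. Tracing all chains starting from phase 23, those phases are: phase 28, phase 18, phase 31, phase 3, phase 32 — 5 in total.
So at least 5 phases follow phase 23, putting phase 23 no later than position 6. That position is achievable by scheduling everything else first.

6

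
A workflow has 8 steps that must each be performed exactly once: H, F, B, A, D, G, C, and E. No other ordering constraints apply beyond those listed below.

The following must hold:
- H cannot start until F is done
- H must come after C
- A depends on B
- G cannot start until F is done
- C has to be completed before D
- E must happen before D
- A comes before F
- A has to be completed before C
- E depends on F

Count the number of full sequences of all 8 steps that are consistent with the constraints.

37

B is the only step with nothing required before it, so every ordering starts there.
Enumerating by repeatedly choosing an available step (one whose prerequisites are all placed) gives 37 distinct complete orderings.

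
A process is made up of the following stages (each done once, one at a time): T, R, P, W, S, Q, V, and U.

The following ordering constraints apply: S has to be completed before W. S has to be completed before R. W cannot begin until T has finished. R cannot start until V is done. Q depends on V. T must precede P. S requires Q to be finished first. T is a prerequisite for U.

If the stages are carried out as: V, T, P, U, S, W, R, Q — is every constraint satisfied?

Here Q comes after S.
Since Q is required before S, the ordering is invalid.

No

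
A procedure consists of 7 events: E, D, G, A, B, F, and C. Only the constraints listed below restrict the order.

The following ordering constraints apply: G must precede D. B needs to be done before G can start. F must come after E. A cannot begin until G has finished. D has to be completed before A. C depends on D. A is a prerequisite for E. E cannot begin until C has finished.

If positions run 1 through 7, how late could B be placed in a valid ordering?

1

Following every chain forward from B, the events that must come later are E, D, G, A, F, C — 6 of them.
With 6 mandatory successors out of 7 events total, the latest slot for B is 7−6 = 1, and it's reachable by doing all non-successors before B.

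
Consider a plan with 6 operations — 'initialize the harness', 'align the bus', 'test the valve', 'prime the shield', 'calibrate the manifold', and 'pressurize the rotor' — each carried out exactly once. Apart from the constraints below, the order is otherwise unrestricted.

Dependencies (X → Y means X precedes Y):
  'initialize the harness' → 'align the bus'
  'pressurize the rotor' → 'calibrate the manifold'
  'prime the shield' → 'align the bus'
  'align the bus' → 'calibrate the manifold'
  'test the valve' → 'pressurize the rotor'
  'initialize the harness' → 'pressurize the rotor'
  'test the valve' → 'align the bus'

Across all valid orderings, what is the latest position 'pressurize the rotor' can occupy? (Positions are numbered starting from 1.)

5

Following the constraints forward from 'pressurize the rotor', its only required successor is 'calibrate the manifold'.
So at least 1 operation follows 'pressurize the rotor', putting 'pressurize the rotor' no later than position 5. That position is achievable by scheduling everything else first.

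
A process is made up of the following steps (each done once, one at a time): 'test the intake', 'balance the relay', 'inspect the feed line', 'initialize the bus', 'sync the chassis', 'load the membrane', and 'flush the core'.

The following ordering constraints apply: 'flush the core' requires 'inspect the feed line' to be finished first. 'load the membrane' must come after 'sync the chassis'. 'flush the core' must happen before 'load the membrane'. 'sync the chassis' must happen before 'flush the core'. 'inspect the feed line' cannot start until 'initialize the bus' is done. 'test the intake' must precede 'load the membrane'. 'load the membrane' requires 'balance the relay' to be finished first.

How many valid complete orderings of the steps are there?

90

The steps with no prerequisites are 'test the intake', 'balance the relay', 'initialize the bus', 'sync the chassis'; any of them can be placed first.
Enumerating by repeatedly choosing an available step (one whose prerequisites are all placed) gives 90 distinct complete orderings.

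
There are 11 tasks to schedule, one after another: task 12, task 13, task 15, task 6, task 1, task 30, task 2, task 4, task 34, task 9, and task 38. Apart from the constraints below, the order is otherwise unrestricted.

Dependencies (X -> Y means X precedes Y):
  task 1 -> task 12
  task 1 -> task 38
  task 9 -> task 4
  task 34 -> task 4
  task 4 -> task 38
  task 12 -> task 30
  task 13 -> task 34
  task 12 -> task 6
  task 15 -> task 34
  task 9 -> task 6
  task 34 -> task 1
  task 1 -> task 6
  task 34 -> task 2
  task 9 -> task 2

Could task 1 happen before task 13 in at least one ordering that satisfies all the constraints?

There is a dependency chain task 13 → task 34 → task 1, so task 1 always comes after task 13.
Hence task 1 can never be scheduled before task 13.

No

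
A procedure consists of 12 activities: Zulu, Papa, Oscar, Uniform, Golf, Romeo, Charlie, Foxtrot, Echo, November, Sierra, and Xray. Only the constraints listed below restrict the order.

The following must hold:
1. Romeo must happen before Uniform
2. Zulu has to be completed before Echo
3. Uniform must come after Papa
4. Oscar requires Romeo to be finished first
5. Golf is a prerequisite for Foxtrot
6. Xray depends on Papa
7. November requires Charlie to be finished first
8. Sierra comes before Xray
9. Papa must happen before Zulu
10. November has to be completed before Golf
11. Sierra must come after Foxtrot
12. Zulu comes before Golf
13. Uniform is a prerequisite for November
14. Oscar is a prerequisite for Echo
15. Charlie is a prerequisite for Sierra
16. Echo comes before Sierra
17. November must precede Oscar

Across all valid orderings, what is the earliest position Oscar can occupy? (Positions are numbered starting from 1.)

Working backwards through the constraints from Oscar, its full set of required predecessors is Papa, Uniform, Romeo, Charlie, November — 5 of them.
With 5 mandatory predecessors, the earliest Oscar can sit is position 5+1 = 6, and placing just those 5 first achieves it.

6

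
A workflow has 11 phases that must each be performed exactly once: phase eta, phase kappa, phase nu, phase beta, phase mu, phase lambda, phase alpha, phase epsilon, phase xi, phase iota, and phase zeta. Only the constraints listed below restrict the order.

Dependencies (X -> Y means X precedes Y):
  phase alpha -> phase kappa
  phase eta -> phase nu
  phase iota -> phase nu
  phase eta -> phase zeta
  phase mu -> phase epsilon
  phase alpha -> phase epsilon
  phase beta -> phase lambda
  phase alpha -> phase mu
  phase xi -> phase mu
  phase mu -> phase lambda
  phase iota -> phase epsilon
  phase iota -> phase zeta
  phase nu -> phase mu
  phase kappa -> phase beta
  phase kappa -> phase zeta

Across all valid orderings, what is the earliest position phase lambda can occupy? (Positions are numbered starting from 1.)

9

Every phase that must precede phase lambda has to come before it. Tracing all chains that end at phase lambda, those phases are: phase eta, phase kappa, phase nu, phase beta, phase mu, phase alpha, phase xi, phase iota — 8 in total.
With 8 mandatory predecessors, the earliest phase lambda can sit is position 8+1 = 9, and placing just those 8 first achieves it.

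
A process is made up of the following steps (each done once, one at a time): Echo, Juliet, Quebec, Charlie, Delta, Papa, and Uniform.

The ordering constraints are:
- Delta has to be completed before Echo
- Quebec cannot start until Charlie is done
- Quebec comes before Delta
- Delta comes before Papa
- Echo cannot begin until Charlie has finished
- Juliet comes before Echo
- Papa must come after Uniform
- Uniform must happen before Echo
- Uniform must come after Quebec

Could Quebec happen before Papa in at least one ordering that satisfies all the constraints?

Quebec is actually forced before Papa by the constraints, so certainly some valid ordering has Quebec first.

Yes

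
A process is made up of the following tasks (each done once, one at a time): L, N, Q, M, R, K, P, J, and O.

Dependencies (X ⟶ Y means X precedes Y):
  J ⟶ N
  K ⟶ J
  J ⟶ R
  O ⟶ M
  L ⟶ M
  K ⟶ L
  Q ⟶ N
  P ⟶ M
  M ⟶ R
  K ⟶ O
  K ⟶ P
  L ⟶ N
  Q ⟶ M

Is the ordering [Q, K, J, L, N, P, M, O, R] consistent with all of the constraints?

The sequence places M ahead of O.
Since O is required before M, the ordering is invalid.

No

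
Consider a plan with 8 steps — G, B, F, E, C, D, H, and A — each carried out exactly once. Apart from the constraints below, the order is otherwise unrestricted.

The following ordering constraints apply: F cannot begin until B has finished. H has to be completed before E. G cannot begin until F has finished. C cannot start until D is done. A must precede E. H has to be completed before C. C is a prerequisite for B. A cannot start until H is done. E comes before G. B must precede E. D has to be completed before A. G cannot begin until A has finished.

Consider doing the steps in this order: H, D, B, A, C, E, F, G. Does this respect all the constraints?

In the proposed order, B appears before C.
That contradicts the constraint that C must precede B.

No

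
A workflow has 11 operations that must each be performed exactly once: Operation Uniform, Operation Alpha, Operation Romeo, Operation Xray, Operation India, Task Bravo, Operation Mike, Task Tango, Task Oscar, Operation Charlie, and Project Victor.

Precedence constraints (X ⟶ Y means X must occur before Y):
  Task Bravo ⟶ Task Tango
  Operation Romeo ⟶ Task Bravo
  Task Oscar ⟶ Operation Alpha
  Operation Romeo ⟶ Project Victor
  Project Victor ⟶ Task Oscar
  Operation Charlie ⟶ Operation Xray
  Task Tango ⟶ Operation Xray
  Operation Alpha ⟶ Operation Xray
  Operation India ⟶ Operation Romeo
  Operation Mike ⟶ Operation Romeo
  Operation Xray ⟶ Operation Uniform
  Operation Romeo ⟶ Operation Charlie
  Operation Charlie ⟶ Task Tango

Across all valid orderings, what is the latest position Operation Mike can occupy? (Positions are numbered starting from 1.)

2

The operations that are forced after Operation Mike, directly or by a chain of constraints, are Operation Uniform, Operation Alpha, Operation Romeo, Operation Xray, Task Bravo, Task Tango, Task Oscar, Operation Charlie, Project Victor. That's 9 operations.
With 9 mandatory successors out of 11 operations total, the latest slot for Operation Mike is 11−9 = 2, and it's reachable by doing all non-successors before Operation Mike.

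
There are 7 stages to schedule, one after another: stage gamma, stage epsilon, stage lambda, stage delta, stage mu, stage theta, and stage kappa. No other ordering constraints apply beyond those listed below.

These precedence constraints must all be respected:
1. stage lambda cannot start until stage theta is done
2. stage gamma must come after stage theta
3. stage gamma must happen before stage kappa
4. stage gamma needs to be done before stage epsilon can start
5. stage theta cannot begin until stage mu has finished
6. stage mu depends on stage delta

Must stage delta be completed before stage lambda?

Yes

Tracing the constraints gives a chain: stage delta → stage mu → stage theta → stage lambda.
That forces stage delta before stage lambda in every valid schedule.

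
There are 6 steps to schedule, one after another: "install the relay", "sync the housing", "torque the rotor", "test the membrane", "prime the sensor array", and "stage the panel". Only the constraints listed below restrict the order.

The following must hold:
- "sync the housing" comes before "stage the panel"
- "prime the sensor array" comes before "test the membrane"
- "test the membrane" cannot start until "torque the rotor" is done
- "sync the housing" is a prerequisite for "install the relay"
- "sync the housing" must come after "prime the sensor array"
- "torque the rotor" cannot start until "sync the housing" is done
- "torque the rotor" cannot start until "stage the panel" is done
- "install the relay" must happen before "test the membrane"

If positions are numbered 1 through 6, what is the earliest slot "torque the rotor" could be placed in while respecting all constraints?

4

The steps that are forced before "torque the rotor", directly or transitively, are "sync the housing", "prime the sensor array", "stage the panel". That's 3 steps.
So at minimum 3 steps come before "torque the rotor", putting "torque the rotor" no earlier than position 4. That position is achievable by scheduling exactly those predecessors first.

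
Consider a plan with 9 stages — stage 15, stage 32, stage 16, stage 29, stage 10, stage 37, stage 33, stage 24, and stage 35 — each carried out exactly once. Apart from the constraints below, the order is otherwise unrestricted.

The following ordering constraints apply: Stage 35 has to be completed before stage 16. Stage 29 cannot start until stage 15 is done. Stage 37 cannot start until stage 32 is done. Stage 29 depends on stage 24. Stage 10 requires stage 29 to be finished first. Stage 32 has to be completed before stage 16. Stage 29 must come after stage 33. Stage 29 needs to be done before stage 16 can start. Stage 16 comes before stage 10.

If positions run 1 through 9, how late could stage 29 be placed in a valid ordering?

The stages that are forced after stage 29, directly or by a chain of constraints, are stage 16, stage 10. That's 2 stages.
With 2 mandatory successors out of 9 stages total, the latest slot for stage 29 is 9−2 = 7, and it's reachable by doing all non-successors before stage 29.

7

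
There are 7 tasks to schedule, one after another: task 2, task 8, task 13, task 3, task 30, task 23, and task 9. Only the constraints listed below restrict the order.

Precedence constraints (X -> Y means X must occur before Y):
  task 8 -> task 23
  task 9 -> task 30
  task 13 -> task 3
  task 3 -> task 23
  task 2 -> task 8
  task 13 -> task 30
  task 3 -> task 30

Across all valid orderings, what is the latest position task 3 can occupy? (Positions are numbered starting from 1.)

Following every chain forward from task 3, the tasks that must come later are task 30, task 23 — 2 of them.
So at least 2 tasks follow task 3, putting task 3 no later than position 5. That position is achievable by scheduling everything else first.

5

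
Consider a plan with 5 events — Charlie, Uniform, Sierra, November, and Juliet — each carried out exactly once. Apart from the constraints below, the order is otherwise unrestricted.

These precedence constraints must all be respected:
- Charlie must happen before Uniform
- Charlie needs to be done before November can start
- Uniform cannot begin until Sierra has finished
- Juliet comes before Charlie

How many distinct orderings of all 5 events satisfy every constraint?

2 events have no prerequisites (Sierra, Juliet), so any of them could come first.
Enumerating by repeatedly choosing an available event (one whose prerequisites are all placed) gives 7 distinct complete orderings.

7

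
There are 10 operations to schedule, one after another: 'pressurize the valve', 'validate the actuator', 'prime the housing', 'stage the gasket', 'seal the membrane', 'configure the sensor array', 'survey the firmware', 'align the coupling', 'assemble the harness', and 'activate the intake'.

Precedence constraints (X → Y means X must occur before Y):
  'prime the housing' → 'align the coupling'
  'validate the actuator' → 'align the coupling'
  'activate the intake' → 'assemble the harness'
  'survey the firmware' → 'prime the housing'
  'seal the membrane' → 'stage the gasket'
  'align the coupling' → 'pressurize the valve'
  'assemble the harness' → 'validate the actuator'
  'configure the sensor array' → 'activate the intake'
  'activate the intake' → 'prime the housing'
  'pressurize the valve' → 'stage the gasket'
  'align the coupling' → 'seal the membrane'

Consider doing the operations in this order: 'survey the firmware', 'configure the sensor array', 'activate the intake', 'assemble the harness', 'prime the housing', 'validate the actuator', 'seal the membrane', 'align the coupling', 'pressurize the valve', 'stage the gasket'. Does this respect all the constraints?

In the proposed order, 'seal the membrane' appears before 'align the coupling'.
Since 'align the coupling' is required before 'seal the membrane', the ordering is invalid.

No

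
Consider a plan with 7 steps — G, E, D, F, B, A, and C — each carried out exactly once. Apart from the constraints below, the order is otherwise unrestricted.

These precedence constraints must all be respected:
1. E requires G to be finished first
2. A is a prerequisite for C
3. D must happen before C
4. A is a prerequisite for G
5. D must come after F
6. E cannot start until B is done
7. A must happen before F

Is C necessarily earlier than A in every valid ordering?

No

The constraints actually force A before C (via A → C), not the other way around.
So C never precedes A.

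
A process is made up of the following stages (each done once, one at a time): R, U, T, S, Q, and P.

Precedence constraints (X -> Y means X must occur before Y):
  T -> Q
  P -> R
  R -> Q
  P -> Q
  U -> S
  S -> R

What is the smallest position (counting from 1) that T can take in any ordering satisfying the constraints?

T has no prerequisites at all, so it can go in position 1.

1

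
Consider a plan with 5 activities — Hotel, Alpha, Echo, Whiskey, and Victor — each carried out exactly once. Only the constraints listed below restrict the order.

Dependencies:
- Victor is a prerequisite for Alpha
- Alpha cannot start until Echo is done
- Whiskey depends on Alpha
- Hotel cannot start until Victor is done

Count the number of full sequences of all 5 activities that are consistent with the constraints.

2 activities have no prerequisites (Echo, Victor), so any of them could come first.
Counting all ways to extend the partial order to a total order gives 7.

7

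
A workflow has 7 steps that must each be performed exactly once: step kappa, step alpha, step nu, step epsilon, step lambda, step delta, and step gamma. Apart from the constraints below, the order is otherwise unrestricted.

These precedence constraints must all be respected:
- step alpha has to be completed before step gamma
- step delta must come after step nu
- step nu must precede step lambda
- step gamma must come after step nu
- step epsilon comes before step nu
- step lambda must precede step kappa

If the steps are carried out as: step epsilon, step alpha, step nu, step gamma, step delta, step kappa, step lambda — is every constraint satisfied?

No

In the proposed order, step kappa appears before step lambda.
Since step lambda is required before step kappa, the ordering is invalid.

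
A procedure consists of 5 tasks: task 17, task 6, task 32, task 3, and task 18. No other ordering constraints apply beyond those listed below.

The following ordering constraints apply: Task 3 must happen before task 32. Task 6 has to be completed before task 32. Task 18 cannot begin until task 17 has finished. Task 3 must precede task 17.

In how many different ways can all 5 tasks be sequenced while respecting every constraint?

9

The tasks with no prerequisites are task 6, task 3; any of them can be placed first.
Enumerating by repeatedly choosing an available task (one whose prerequisites are all placed) gives 9 distinct complete orderings.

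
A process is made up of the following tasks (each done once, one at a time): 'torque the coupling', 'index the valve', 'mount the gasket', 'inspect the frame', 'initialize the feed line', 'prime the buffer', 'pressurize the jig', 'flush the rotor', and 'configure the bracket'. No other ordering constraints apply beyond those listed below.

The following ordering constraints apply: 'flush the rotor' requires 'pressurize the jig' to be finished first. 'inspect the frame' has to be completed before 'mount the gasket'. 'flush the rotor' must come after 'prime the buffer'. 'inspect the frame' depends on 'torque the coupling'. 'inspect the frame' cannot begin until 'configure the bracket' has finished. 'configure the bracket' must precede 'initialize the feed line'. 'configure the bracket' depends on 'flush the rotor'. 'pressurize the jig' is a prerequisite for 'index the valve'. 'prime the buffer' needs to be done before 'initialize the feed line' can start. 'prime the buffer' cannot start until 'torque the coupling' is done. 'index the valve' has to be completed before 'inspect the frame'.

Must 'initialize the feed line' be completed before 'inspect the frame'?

Nothing in the constraints links 'initialize the feed line' and 'inspect the frame'; they are unordered relative to each other.
So 'initialize the feed line' can come before 'inspect the frame' or after — it is not forced.

No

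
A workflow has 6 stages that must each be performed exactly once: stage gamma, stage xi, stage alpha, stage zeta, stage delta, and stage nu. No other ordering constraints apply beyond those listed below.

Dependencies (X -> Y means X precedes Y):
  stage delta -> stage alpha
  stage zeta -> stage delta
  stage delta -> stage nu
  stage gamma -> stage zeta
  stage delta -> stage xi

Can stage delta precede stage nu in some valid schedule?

Every valid ordering already has stage delta before stage nu (the constraints require it), so in particular at least one does.

Yes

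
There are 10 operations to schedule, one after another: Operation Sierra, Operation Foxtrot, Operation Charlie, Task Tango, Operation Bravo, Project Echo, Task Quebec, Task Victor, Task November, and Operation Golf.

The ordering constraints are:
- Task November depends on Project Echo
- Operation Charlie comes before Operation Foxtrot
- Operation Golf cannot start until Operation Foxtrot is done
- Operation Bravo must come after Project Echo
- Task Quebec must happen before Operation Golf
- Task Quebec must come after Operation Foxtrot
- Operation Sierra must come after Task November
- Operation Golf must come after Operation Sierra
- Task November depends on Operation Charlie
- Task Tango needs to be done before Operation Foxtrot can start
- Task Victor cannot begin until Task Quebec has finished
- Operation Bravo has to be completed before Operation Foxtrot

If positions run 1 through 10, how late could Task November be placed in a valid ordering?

8

The operations that are forced after Task November, directly or by a chain of constraints, are Operation Sierra, Operation Golf. That's 2 operations.
So at least 2 operations follow Task November, putting Task November no later than position 8. That position is achievable by scheduling everything else first.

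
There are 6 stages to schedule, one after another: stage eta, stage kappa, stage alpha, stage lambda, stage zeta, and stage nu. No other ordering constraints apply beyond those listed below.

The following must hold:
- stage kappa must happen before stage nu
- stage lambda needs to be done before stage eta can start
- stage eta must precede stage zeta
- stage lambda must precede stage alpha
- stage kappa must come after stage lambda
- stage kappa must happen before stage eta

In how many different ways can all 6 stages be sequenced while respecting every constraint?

15

Only stage lambda has no prerequisites, so it must go first.
Systematically extending each partial ordering one stage at a time and counting, there are 15 complete orderings.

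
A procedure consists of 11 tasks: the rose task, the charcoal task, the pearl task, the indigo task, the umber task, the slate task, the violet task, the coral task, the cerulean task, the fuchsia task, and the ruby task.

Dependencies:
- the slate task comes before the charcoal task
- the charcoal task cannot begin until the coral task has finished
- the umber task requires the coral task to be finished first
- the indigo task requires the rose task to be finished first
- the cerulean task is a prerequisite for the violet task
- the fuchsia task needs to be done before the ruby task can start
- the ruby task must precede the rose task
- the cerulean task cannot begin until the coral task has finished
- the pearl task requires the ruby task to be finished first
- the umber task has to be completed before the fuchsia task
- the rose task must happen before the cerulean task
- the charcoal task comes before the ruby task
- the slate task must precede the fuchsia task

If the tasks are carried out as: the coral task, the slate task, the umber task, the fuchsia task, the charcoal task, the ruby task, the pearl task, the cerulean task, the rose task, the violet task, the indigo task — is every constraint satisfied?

No

The sequence places the cerulean task ahead of the rose task.
That contradicts the constraint that the rose task must precede the cerulean task.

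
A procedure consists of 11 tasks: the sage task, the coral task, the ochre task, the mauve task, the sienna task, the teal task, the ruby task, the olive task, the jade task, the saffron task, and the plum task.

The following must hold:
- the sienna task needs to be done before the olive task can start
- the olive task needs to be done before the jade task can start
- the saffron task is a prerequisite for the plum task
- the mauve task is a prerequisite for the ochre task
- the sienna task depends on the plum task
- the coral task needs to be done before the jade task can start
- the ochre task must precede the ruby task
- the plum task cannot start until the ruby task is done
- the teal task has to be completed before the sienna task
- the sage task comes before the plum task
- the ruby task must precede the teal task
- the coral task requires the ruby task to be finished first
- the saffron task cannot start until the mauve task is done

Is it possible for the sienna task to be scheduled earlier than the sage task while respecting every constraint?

No

The constraints give a chain the sage task → the plum task → the sienna task, which forces the sage task before the sienna task.
Hence the sienna task can never be scheduled before the sage task.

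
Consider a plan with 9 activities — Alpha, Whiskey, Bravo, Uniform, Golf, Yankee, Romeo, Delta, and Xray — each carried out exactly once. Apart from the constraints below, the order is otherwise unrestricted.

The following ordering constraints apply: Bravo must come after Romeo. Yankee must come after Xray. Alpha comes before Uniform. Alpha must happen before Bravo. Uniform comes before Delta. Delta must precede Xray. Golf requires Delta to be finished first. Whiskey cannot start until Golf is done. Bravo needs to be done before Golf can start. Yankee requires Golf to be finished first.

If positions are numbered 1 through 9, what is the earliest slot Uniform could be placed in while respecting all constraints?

2

Working backwards through the constraints from Uniform, its only required predecessor is Alpha.
So at minimum 1 activity comes before Uniform, putting Uniform no earlier than position 2. That position is achievable by scheduling exactly that predecessor first.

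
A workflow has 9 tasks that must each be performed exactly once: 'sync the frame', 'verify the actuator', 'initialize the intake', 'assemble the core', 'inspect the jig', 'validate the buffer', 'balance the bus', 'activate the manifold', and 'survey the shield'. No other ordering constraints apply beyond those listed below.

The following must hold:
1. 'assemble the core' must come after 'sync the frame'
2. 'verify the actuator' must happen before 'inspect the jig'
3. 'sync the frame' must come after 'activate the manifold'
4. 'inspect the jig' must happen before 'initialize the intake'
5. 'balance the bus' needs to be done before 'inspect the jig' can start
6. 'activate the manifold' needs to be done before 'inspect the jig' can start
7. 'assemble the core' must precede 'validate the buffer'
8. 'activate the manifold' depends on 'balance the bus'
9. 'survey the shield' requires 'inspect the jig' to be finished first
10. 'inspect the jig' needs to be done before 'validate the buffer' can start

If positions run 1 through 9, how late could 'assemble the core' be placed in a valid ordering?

8

The only task forced after 'assemble the core' (directly or by a chain) is 'validate the buffer'.
With 1 mandatory successor out of 9 tasks total, the latest slot for 'assemble the core' is 9−1 = 8, and it's reachable by doing all non-successors before 'assemble the core'.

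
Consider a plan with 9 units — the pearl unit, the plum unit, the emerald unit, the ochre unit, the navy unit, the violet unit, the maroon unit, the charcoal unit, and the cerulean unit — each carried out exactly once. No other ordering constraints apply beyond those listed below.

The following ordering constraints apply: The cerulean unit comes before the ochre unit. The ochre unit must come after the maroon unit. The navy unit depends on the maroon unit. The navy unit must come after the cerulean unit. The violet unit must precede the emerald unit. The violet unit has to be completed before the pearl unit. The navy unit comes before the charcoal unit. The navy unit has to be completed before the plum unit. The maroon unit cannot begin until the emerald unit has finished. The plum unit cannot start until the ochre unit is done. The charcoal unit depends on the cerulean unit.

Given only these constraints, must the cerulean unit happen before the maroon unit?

No chain of constraints connects the cerulean unit to the maroon unit in either direction.
There exist valid orderings with the maroon unit before the cerulean unit, so the cerulean unit is not required to come first.

No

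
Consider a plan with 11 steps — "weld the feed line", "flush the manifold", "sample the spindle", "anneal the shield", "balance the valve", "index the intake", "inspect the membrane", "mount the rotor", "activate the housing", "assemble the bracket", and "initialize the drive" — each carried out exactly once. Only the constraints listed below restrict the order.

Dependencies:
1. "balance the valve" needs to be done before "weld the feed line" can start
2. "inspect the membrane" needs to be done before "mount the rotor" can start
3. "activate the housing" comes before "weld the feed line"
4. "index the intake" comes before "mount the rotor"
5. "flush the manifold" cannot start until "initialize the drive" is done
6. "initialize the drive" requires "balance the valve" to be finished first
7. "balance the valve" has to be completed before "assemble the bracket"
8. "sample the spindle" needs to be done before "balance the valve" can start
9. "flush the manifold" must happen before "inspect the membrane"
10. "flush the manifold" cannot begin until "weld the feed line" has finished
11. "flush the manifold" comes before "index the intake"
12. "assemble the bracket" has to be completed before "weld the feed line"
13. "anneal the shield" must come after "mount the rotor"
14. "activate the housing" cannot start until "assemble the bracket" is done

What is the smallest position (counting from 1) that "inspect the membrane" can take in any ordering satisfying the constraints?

8

Every step that must precede "inspect the membrane" has to come before it. Tracing all chains that end at "inspect the membrane", those steps are: "weld the feed line", "flush the manifold", "sample the spindle", "balance the valve", "activate the housing", "assemble the bracket", "initialize the drive" — 7 in total.
So at minimum 7 steps come before "inspect the membrane", putting "inspect the membrane" no earlier than position 8. That position is achievable by scheduling exactly those predecessors first.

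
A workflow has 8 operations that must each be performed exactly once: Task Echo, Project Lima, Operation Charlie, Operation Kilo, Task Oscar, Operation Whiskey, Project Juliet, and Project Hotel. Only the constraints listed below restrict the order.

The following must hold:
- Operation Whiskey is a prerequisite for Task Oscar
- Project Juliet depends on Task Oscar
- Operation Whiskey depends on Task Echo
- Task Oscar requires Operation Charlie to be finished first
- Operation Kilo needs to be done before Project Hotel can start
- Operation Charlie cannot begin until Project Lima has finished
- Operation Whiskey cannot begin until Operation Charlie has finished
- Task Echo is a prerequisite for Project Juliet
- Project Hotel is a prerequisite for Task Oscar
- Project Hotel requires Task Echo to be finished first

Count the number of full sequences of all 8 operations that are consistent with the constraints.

The operations with no prerequisites are Task Echo, Project Lima, Operation Kilo; any of them can be placed first.
Systematically extending each partial ordering one operation at a time and counting, there are 35 complete orderings.

35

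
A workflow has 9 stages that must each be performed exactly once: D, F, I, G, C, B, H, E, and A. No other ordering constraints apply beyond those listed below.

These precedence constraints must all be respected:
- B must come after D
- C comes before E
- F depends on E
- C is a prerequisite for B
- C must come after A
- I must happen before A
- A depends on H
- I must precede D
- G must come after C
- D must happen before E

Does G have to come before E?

G and E are not related by any chain of constraints.
So G can come before E or after — it is not forced.

No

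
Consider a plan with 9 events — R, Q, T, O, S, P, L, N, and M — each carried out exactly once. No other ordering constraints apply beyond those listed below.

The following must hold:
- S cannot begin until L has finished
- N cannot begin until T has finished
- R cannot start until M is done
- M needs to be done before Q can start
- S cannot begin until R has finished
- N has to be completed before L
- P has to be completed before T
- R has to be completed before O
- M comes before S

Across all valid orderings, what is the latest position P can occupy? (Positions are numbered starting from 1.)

Following every chain forward from P, the events that must come later are T, S, L, N — 4 of them.
With 4 mandatory successors out of 9 events total, the latest slot for P is 9−4 = 5, and it's reachable by doing all non-successors before P.

5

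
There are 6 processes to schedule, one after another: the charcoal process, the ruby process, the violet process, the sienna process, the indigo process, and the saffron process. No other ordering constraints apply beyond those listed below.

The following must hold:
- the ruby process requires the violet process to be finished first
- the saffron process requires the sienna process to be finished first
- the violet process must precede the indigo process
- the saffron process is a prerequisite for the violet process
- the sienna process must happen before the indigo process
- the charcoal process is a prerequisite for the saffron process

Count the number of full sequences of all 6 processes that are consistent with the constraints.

2 processes have no prerequisites (the charcoal process, the sienna process), so any of them could come first.
Enumerating by repeatedly choosing an available process (one whose prerequisites are all placed) gives 4 distinct complete orderings.

4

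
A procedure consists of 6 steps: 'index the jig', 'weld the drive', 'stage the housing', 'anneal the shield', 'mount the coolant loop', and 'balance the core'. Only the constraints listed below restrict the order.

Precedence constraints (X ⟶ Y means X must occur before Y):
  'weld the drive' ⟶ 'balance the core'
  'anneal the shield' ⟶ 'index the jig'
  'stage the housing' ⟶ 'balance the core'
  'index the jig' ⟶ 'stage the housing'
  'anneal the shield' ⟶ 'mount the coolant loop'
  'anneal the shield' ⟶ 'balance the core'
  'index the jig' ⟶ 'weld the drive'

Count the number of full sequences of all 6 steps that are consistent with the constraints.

10

Only 'anneal the shield' has no prerequisites, so it must go first.
Enumerating by repeatedly choosing an available step (one whose prerequisites are all placed) gives 10 distinct complete orderings.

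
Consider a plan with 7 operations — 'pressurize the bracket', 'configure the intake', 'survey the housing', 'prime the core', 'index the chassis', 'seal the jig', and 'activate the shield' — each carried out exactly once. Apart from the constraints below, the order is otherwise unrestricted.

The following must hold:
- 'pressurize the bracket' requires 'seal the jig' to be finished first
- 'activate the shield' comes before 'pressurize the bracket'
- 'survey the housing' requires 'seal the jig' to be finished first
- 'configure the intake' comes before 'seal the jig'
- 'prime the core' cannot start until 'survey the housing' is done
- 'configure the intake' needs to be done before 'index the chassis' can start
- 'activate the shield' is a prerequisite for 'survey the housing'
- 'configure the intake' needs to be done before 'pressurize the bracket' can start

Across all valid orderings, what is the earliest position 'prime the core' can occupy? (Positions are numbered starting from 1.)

Working backwards through the constraints from 'prime the core', its full set of required predecessors is 'configure the intake', 'survey the housing', 'seal the jig', 'activate the shield' — 4 of them.
With 4 mandatory predecessors, the earliest 'prime the core' can sit is position 4+1 = 5, and placing just those 4 first achieves it.

5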